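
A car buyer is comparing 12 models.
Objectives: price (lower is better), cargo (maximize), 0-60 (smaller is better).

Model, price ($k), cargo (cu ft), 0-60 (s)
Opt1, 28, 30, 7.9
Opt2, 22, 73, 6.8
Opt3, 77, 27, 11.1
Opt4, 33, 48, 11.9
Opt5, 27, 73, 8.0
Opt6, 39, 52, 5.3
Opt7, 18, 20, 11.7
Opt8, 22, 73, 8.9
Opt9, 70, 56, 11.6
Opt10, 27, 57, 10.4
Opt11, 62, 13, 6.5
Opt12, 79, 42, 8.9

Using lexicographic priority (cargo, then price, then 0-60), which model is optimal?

First maximize cargo: best is 73, kept {Opt2, Opt5, Opt8}.
Then minimize price: best is 22, kept {Opt2, Opt8}.
Then minimize 0-60: best is 6.8, kept {Opt2}.

Opt2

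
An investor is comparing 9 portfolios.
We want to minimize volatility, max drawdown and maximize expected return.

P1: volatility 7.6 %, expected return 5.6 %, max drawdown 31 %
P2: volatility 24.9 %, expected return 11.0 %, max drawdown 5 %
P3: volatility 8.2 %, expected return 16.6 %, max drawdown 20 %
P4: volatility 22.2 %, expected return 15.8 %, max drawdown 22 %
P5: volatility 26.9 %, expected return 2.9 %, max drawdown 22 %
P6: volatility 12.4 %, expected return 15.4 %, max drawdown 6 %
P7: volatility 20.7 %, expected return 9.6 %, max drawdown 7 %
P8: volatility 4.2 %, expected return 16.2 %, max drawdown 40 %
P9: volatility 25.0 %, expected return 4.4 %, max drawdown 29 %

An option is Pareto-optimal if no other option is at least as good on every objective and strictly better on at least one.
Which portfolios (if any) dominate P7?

P6

P6: volatility 12.4≤20.7, expected return 15.4≥9.6, max drawdown 6≤7 — dominates P7.
Others (P1, P2, P3, P4, P5, P8, P9) are each worse than P7 on at least one objective.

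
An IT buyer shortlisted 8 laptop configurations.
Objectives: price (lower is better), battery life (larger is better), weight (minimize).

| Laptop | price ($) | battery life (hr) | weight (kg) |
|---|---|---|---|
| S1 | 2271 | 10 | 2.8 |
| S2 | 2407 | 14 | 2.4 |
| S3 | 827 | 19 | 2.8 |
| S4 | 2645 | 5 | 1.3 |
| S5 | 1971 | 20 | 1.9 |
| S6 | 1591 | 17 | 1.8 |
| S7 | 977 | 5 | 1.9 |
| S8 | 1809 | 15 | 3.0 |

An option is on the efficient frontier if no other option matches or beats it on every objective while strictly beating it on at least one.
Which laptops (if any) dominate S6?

S1: worse on price (2271 vs 1591).
S2: worse on price (2407 vs 1591).
S3: worse on weight (2.8 vs 1.8).
S4: worse on price (2645 vs 1591).
S5: worse on price (1971 vs 1591).
S7: worse on battery life (5 vs 17).
S8: worse on price (1809 vs 1591).
No option dominates S6.

none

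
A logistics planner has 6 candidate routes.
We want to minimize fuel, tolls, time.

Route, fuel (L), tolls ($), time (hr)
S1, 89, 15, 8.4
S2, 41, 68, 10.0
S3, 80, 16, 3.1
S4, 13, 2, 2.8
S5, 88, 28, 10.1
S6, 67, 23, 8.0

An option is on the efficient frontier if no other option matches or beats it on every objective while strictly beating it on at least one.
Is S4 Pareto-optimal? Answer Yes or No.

Yes

S1: worse on fuel (89 vs 13).
S2: worse on fuel (41 vs 13).
S3: worse on fuel (80 vs 13).
S5: worse on fuel (88 vs 13).
S6: worse on fuel (67 vs 13).
No option is at least as good as S4 on every objective and strictly better on one.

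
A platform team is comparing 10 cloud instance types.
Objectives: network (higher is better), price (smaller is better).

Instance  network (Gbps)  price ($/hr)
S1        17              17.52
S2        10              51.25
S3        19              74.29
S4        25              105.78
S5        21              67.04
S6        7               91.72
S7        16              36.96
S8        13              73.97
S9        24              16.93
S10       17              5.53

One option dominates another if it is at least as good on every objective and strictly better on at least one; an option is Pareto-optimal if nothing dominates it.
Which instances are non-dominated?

S4, S9, S10

S1: dominated by S9 (network 24≥17, price 16.93≤17.52).
S2: dominated by S1 (network 17≥10, price 17.52≤51.25).
S3: dominated by S5 (network 21≥19, price 67.04≤74.29).
S4: not dominated (best network).
S5: dominated by S9 (network 24≥21, price 16.93≤67.04).
S6: dominated by S1 (network 17≥7, price 17.52≤91.72).
S7: dominated by S1 (network 17≥16, price 17.52≤36.96).
S8: dominated by S1 (network 17≥13, price 17.52≤73.97).
S9: not dominated.
S10: not dominated (best price).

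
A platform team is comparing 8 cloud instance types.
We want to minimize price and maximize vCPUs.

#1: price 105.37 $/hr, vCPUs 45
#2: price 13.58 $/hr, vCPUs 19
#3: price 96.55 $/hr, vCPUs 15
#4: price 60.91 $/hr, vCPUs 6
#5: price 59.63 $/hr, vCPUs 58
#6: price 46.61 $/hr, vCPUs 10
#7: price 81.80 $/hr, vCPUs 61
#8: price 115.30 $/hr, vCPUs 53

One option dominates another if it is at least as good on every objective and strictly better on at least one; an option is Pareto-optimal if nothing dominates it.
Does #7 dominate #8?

Yes

#7 vs #8: price 81.80≤115.30, vCPUs 61≥53 — #7 is at least as good on every objective with at least one strict improvement.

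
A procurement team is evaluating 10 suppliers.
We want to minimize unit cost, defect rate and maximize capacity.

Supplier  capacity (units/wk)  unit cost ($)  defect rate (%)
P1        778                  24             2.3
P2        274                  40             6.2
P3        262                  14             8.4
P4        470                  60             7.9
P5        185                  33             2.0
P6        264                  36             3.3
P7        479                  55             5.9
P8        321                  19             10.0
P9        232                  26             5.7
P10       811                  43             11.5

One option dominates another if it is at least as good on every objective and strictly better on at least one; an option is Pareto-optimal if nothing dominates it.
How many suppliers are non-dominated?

P1: not dominated.
P2: dominated by P1 (capacity 778≥274, unit cost 24≤40, defect rate 2.3≤6.2).
P3: not dominated (best unit cost).
P4: dominated by P1 (capacity 778≥470, unit cost 24≤60, defect rate 2.3≤7.9).
P5: not dominated (best defect rate).
P6: dominated by P1 (capacity 778≥264, unit cost 24≤36, defect rate 2.3≤3.3).
P7: dominated by P1 (capacity 778≥479, unit cost 24≤55, defect rate 2.3≤5.9).
P8: not dominated.
P9: dominated by P1 (capacity 778≥232, unit cost 24≤26, defect rate 2.3≤5.7).
P10: not dominated (best capacity).
Pareto-optimal: P1, P3, P5, P8, P10 → 5.

5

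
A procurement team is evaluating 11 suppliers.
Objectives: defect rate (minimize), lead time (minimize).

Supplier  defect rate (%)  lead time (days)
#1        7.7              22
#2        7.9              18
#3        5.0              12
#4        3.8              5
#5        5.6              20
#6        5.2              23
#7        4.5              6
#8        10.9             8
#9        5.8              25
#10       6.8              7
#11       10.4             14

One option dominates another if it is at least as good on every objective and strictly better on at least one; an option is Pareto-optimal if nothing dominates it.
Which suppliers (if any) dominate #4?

#1: worse on defect rate (7.7 vs 3.8).
#2: worse on defect rate (7.9 vs 3.8).
#3: worse on defect rate (5.0 vs 3.8).
#5: worse on defect rate (5.6 vs 3.8).
#6: worse on defect rate (5.2 vs 3.8).
#7: worse on defect rate (4.5 vs 3.8).
#8: worse on defect rate (10.9 vs 3.8).
#9: worse on defect rate (5.8 vs 3.8).
#10: worse on defect rate (6.8 vs 3.8).
#11: worse on defect rate (10.4 vs 3.8).
No option dominates #4.

none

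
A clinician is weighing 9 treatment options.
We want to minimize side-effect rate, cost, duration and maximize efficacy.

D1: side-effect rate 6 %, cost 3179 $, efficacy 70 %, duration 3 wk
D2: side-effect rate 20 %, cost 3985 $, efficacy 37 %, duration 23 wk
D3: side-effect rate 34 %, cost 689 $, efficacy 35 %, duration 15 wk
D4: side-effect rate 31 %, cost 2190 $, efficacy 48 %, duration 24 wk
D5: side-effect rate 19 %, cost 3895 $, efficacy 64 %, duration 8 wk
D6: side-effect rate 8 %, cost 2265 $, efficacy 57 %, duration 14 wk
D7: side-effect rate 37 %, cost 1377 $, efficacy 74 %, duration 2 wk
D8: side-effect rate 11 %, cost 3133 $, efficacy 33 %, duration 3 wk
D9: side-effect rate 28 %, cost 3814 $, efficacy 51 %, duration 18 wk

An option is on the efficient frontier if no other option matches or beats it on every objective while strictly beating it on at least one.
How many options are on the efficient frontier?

D1: not dominated (best side-effect rate).
D2: dominated by D1 (side-effect rate 6≤20, cost 3179≤3985, efficacy 70≥37, duration 3≤23).
D3: not dominated (best cost).
D4: not dominated.
D5: dominated by D1 (side-effect rate 6≤19, cost 3179≤3895, efficacy 70≥64, duration 3≤8).
D6: not dominated.
D7: not dominated (best efficacy).
D8: not dominated.
D9: dominated by D1 (side-effect rate 6≤28, cost 3179≤3814, efficacy 70≥51, duration 3≤18).
Pareto-optimal: D1, D3, D4, D6, D7, D8 → 6.

6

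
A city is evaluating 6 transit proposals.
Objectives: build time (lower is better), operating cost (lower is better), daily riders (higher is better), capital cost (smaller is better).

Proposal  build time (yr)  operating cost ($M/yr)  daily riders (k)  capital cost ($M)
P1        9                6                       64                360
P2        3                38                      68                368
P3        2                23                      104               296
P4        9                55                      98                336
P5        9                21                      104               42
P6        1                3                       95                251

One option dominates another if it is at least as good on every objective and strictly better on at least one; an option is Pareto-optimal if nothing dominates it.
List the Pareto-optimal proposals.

P1: dominated by P6 (build time 1≤9, operating cost 3≤6, daily riders 95≥64, capital cost 251≤360).
P2: dominated by P3 (build time 2≤3, operating cost 23≤38, daily riders 104≥68, capital cost 296≤368).
P3: not dominated.
P4: dominated by P3 (build time 2≤9, operating cost 23≤55, daily riders 104≥98, capital cost 296≤336).
P5: not dominated (best capital cost).
P6: not dominated (best build time).

P3, P5, P6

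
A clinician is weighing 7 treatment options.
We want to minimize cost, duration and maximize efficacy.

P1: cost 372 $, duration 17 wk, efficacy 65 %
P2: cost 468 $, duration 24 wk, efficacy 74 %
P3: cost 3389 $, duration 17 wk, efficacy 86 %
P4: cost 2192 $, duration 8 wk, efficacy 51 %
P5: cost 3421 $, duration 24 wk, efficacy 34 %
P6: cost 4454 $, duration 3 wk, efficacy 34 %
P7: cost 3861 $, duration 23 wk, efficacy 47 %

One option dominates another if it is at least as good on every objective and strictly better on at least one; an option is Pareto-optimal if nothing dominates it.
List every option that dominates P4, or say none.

none

P1: worse on duration (17 vs 8).
P2: worse on duration (24 vs 8).
P3: worse on cost (3389 vs 2192).
P5: worse on cost (3421 vs 2192).
P6: worse on cost (4454 vs 2192).
P7: worse on cost (3861 vs 2192).
No option dominates P4.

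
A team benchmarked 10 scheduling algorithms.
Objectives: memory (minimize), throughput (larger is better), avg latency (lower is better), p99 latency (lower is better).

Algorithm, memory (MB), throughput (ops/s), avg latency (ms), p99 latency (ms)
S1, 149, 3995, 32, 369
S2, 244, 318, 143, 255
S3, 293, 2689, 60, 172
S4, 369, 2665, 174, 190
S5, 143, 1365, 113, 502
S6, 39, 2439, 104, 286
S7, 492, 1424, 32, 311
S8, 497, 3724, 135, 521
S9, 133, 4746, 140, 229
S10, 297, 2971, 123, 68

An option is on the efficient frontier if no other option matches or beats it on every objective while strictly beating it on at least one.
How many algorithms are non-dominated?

6

S1: not dominated.
S2: dominated by S9 (memory 133≤244, throughput 4746≥318, avg latency 140≤143, p99 latency 229≤255).
S3: not dominated.
S4: dominated by S3 (memory 293≤369, throughput 2689≥2665, avg latency 60≤174, p99 latency 172≤190).
S5: dominated by S6 (memory 39≤143, throughput 2439≥1365, avg latency 104≤113, p99 latency 286≤502).
S6: not dominated (best memory).
S7: not dominated.
S8: dominated by S1 (memory 149≤497, throughput 3995≥3724, avg latency 32≤135, p99 latency 369≤521).
S9: not dominated (best throughput).
S10: not dominated (best p99 latency).
Pareto-optimal: S1, S3, S6, S7, S9, S10 → 6.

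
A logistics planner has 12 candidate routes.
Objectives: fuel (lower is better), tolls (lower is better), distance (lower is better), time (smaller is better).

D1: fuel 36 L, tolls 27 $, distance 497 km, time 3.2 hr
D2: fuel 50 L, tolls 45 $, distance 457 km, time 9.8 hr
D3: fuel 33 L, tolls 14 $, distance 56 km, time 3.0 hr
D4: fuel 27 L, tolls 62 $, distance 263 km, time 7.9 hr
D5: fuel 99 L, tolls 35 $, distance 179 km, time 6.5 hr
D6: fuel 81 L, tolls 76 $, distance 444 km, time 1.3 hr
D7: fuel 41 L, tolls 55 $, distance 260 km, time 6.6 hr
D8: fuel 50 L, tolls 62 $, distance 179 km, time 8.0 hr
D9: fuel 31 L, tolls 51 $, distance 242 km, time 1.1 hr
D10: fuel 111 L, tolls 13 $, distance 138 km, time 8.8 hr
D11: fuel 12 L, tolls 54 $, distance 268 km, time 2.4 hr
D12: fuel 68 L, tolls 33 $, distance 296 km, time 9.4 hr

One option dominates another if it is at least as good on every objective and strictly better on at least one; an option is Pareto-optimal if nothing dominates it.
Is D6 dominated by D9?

Yes

D9 vs D6: fuel 31≤81, tolls 51≤76, distance 242≤444, time 1.1≤1.3 — D9 is at least as good on every objective with at least one strict improvement.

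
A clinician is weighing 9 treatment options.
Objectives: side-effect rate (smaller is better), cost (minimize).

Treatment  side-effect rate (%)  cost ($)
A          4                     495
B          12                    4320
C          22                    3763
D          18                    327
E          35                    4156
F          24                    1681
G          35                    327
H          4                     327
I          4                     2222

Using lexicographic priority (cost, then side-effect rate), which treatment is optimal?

First minimize cost: best is 327, kept {D, G, H}.
Then minimize side-effect rate: best is 4, kept {H}.

H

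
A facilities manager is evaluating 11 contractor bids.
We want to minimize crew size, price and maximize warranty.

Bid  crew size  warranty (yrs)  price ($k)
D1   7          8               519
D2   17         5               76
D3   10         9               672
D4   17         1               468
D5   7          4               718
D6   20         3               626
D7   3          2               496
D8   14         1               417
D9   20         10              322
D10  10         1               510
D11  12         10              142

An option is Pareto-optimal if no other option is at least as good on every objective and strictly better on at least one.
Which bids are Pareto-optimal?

D1, D2, D3, D7, D11

D1: not dominated.
D2: not dominated (best price).
D3: not dominated.
D4: dominated by D2 (crew size 17≤17, warranty 5≥1, price 76≤468).
D5: dominated by D1 (crew size 7≤7, warranty 8≥4, price 519≤718).
D6: dominated by D1 (crew size 7≤20, warranty 8≥3, price 519≤626).
D7: not dominated (best crew size).
D8: dominated by D11 (crew size 12≤14, warranty 10≥1, price 142≤417).
D9: dominated by D11 (crew size 12≤20, warranty 10≥10, price 142≤322).
D10: dominated by D7 (crew size 3≤10, warranty 2≥1, price 496≤510).
D11: not dominated.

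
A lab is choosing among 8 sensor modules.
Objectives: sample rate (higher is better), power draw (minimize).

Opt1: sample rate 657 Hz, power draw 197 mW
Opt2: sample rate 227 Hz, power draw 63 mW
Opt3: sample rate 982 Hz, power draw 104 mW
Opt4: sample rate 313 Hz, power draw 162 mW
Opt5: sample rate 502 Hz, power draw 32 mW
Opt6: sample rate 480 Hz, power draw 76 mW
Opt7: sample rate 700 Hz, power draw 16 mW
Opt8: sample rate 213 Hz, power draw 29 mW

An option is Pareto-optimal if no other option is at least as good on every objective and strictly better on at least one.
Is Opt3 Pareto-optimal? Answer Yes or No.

Opt1: worse on sample rate (657 vs 982).
Opt2: worse on sample rate (227 vs 982).
Opt4: worse on sample rate (313 vs 982).
Opt5: worse on sample rate (502 vs 982).
Opt6: worse on sample rate (480 vs 982).
Opt7: worse on sample rate (700 vs 982).
Opt8: worse on sample rate (213 vs 982).
No option is at least as good as Opt3 on every objective and strictly better on one.

Yes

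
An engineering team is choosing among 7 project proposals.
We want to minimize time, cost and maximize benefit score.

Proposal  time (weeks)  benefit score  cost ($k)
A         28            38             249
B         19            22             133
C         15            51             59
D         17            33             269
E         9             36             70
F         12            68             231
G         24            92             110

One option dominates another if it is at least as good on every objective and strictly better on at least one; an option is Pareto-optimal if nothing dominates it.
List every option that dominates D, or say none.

C, E, F

C: time 15≤17, benefit score 51≥33, cost 59≤269 — dominates D.
E: time 9≤17, benefit score 36≥33, cost 70≤269 — dominates D.
F: time 12≤17, benefit score 68≥33, cost 231≤269 — dominates D.
Others (A, B, G) are each worse than D on at least one objective.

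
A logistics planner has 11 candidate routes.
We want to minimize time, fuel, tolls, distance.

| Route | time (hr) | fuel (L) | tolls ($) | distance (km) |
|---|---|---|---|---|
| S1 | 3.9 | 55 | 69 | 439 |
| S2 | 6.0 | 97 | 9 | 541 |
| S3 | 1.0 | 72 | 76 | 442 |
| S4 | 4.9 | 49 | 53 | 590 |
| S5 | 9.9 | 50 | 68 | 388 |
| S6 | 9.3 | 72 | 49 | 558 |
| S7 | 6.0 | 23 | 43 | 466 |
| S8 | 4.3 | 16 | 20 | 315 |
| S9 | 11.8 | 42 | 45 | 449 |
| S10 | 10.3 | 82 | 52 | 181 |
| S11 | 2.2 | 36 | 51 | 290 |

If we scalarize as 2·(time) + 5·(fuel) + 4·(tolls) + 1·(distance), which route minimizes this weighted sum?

S1: 2·3.9 + 5·55 + 4·69 + 1·439 = 997.8
S2: 2·6.0 + 5·97 + 4·9 + 1·541 = 1074.0
S3: 2·1.0 + 5·72 + 4·76 + 1·442 = 1108.0
S4: 2·4.9 + 5·49 + 4·53 + 1·590 = 1056.8
S5: 2·9.9 + 5·50 + 4·68 + 1·388 = 929.8
S6: 2·9.3 + 5·72 + 4·49 + 1·558 = 1132.6
S7: 2·6.0 + 5·23 + 4·43 + 1·466 = 765.0
S8: 2·4.3 + 5·16 + 4·20 + 1·315 = 483.6
S9: 2·11.8 + 5·42 + 4·45 + 1·449 = 862.6
S10: 2·10.3 + 5·82 + 4·52 + 1·181 = 819.6
S11: 2·2.2 + 5·36 + 4·51 + 1·290 = 678.4
Lowest: S8 at 483.6.

S8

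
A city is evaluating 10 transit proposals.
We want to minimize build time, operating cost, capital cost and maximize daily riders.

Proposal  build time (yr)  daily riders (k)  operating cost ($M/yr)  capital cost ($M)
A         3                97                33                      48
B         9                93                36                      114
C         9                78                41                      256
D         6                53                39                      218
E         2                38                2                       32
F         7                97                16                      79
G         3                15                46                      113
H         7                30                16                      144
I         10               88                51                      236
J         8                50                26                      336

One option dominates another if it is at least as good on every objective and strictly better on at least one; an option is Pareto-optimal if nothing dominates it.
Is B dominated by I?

No

I vs B: I is worse on build time (10 vs 9), so it does not dominate B.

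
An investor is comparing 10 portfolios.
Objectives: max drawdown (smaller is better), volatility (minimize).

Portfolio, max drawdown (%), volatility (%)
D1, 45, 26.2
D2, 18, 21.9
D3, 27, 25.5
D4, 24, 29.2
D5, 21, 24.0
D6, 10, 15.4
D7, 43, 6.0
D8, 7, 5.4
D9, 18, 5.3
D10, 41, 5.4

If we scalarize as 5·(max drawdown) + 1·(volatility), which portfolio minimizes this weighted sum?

D1: 5·45 + 1·26.2 = 251.2
D2: 5·18 + 1·21.9 = 111.9
D3: 5·27 + 1·25.5 = 160.5
D4: 5·24 + 1·29.2 = 149.2
D5: 5·21 + 1·24.0 = 129.0
D6: 5·10 + 1·15.4 = 65.4
D7: 5·43 + 1·6.0 = 221.0
D8: 5·7 + 1·5.4 = 40.4
D9: 5·18 + 1·5.3 = 95.3
D10: 5·41 + 1·5.4 = 210.4
Lowest: D8 at 40.4.

D8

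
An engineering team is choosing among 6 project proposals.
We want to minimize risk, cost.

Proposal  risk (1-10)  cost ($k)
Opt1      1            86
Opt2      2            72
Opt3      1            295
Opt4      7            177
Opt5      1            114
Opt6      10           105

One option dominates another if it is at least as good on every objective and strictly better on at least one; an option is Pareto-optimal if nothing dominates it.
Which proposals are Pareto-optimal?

Opt1: not dominated.
Opt2: not dominated (best cost).
Opt3: dominated by Opt1 (risk 1≤1, cost 86≤295).
Opt4: dominated by Opt1 (risk 1≤7, cost 86≤177).
Opt5: dominated by Opt1 (risk 1≤1, cost 86≤114).
Opt6: dominated by Opt1 (risk 1≤10, cost 86≤105).

Opt1, Opt2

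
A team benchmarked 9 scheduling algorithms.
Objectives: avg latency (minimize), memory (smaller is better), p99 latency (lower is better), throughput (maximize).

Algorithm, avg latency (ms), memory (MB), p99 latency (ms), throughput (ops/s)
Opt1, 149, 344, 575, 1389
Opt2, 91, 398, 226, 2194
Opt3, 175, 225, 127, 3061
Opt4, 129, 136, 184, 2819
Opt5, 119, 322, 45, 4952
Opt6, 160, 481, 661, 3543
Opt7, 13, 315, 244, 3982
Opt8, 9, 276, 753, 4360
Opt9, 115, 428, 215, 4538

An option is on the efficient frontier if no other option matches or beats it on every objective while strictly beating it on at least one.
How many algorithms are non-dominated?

Opt1: dominated by Opt4 (avg latency 129≤149, memory 136≤344, p99 latency 184≤575, throughput 2819≥1389).
Opt2: not dominated.
Opt3: not dominated.
Opt4: not dominated (best memory).
Opt5: not dominated (best p99 latency).
Opt6: dominated by Opt5 (avg latency 119≤160, memory 322≤481, p99 latency 45≤661, throughput 4952≥3543).
Opt7: not dominated.
Opt8: not dominated (best avg latency).
Opt9: not dominated.
Pareto-optimal: Opt2, Opt3, Opt4, Opt5, Opt7, Opt8, Opt9 → 7.

7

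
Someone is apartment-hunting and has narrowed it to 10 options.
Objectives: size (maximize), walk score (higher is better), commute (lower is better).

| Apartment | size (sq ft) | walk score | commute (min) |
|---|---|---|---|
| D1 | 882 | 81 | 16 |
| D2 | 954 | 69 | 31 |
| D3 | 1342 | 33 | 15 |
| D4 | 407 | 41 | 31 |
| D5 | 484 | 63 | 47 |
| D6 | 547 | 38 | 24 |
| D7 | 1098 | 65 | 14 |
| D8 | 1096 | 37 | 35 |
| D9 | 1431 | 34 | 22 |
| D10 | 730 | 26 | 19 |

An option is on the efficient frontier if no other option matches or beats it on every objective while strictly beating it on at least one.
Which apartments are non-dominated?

D1, D2, D3, D7, D9

D1: not dominated (best walk score).
D2: not dominated.
D3: not dominated.
D4: dominated by D1 (size 882≥407, walk score 81≥41, commute 16≤31).
D5: dominated by D1 (size 882≥484, walk score 81≥63, commute 16≤47).
D6: dominated by D1 (size 882≥547, walk score 81≥38, commute 16≤24).
D7: not dominated (best commute).
D8: dominated by D7 (size 1098≥1096, walk score 65≥37, commute 14≤35).
D9: not dominated (best size).
D10: dominated by D1 (size 882≥730, walk score 81≥26, commute 16≤19).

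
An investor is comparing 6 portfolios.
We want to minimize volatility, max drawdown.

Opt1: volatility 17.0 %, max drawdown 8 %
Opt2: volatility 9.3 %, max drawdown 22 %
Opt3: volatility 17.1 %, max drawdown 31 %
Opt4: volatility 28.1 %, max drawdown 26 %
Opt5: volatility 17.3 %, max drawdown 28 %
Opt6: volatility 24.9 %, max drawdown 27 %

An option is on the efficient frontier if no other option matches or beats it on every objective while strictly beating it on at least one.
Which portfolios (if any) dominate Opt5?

Opt1, Opt2

Opt1: volatility 17.0≤17.3, max drawdown 8≤28 — dominates Opt5.
Opt2: volatility 9.3≤17.3, max drawdown 22≤28 — dominates Opt5.
Others (Opt3, Opt4, Opt6) are each worse than Opt5 on at least one objective.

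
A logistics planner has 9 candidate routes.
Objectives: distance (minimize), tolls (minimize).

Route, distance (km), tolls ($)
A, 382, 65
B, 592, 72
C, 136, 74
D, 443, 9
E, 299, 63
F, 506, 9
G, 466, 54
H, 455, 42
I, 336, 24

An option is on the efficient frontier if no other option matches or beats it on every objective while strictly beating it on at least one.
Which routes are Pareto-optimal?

C, D, E, I

A: dominated by E (distance 299≤382, tolls 63≤65).
B: dominated by A (distance 382≤592, tolls 65≤72).
C: not dominated (best distance).
D: not dominated.
E: not dominated.
F: dominated by D (distance 443≤506, tolls 9≤9).
G: dominated by D (distance 443≤466, tolls 9≤54).
H: dominated by D (distance 443≤455, tolls 9≤42).
I: not dominated.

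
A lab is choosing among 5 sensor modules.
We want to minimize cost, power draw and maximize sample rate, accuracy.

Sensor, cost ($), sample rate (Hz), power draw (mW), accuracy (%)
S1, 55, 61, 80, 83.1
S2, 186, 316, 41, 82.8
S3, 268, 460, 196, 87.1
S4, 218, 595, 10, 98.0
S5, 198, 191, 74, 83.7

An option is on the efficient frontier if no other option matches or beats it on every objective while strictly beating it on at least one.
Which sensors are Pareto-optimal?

S1: not dominated (best cost).
S2: not dominated.
S3: dominated by S4 (cost 218≤268, sample rate 595≥460, power draw 10≤196, accuracy 98.0≥87.1).
S4: not dominated (best sample rate).
S5: not dominated.

S1, S2, S4, S5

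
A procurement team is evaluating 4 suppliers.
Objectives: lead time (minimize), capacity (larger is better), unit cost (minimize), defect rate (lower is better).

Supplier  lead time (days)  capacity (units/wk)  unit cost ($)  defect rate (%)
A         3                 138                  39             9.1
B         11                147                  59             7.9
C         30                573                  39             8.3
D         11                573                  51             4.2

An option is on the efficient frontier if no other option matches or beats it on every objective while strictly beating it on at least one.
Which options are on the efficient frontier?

A: not dominated (best lead time).
B: dominated by D (lead time 11≤11, capacity 573≥147, unit cost 51≤59, defect rate 4.2≤7.9).
C: not dominated.
D: not dominated (best defect rate).

A, C, D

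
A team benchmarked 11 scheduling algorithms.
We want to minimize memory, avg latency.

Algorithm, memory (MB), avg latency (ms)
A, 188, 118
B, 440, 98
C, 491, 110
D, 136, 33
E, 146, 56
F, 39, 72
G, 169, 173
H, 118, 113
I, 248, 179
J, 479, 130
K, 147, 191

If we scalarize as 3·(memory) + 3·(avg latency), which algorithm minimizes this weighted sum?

A: 3·188 + 3·118 = 918
B: 3·440 + 3·98 = 1614
C: 3·491 + 3·110 = 1803
D: 3·136 + 3·33 = 507
E: 3·146 + 3·56 = 606
F: 3·39 + 3·72 = 333
G: 3·169 + 3·173 = 1026
H: 3·118 + 3·113 = 693
I: 3·248 + 3·179 = 1281
J: 3·479 + 3·130 = 1827
K: 3·147 + 3·191 = 1014
Lowest: F at 333.

F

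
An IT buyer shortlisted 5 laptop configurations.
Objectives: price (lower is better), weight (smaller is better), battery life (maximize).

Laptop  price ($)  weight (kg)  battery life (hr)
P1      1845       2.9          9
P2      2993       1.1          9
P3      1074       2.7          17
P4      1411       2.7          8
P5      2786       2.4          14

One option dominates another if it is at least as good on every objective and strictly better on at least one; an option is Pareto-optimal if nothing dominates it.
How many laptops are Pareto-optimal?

3

P1: dominated by P3 (price 1074≤1845, weight 2.7≤2.9, battery life 17≥9).
P2: not dominated (best weight).
P3: not dominated (best price).
P4: dominated by P3 (price 1074≤1411, weight 2.7≤2.7, battery life 17≥8).
P5: not dominated.
Pareto-optimal: P2, P3, P5 → 3.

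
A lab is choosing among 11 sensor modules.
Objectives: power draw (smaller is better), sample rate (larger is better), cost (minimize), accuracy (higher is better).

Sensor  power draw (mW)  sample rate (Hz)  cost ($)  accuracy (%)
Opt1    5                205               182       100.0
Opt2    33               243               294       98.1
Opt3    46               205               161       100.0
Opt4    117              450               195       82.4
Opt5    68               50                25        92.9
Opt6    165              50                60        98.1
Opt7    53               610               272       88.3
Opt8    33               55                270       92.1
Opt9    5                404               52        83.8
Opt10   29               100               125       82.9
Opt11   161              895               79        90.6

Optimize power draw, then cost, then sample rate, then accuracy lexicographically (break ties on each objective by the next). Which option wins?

First minimize power draw: best is 5, kept {Opt1, Opt9}.
Then minimize cost: best is 52, kept {Opt9}.

Opt9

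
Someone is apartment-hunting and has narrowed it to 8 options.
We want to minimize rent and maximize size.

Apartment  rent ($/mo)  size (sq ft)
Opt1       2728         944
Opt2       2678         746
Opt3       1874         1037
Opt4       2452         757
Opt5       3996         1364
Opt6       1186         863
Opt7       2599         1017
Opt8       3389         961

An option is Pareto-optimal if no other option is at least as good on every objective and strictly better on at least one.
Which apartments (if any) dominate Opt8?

Opt3: rent 1874≤3389, size 1037≥961 — dominates Opt8.
Opt7: rent 2599≤3389, size 1017≥961 — dominates Opt8.
Others (Opt1, Opt2, Opt4, Opt5, Opt6) are each worse than Opt8 on at least one objective.

Opt3, Opt7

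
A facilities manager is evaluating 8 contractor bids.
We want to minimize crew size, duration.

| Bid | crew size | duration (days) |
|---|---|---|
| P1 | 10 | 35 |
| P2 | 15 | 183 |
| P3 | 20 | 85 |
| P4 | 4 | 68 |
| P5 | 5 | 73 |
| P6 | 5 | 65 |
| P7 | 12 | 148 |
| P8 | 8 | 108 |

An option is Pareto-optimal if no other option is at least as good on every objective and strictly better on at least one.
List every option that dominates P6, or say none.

P1: worse on crew size (10 vs 5).
P2: worse on crew size (15 vs 5).
P3: worse on crew size (20 vs 5).
P4: worse on duration (68 vs 65).
P5: worse on duration (73 vs 65).
P7: worse on crew size (12 vs 5).
P8: worse on crew size (8 vs 5).
No option dominates P6.

none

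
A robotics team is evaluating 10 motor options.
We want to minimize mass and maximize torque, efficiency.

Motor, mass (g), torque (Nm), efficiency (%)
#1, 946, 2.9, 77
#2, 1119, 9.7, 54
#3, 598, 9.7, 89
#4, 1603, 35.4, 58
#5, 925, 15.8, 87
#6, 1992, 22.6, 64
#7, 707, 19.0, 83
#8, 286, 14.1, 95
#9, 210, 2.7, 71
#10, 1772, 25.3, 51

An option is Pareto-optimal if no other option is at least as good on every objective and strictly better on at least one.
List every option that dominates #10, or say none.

#4

#4: mass 1603≤1772, torque 35.4≥25.3, efficiency 58≥51 — dominates #10.
Others (#1, #2, #3, #5, #6, #7, #8, #9) are each worse than #10 on at least one objective.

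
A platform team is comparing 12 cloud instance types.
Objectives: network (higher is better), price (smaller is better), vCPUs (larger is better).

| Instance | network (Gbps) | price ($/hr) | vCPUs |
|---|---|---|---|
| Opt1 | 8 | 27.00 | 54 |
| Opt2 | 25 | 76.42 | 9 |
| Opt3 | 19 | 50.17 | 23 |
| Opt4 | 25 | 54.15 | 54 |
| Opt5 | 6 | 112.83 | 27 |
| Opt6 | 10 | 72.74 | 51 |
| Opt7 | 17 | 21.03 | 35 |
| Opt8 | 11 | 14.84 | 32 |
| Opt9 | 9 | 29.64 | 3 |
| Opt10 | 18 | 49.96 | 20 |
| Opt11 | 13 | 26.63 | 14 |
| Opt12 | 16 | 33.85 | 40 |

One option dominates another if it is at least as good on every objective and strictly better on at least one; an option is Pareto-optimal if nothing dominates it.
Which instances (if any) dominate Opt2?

Opt4

Opt4: network 25≥25, price 54.15≤76.42, vCPUs 54≥9 — dominates Opt2.
Others (Opt1, Opt3, Opt5, Opt6, Opt7, Opt8, Opt9, Opt10, Opt11, Opt12) are each worse than Opt2 on at least one objective.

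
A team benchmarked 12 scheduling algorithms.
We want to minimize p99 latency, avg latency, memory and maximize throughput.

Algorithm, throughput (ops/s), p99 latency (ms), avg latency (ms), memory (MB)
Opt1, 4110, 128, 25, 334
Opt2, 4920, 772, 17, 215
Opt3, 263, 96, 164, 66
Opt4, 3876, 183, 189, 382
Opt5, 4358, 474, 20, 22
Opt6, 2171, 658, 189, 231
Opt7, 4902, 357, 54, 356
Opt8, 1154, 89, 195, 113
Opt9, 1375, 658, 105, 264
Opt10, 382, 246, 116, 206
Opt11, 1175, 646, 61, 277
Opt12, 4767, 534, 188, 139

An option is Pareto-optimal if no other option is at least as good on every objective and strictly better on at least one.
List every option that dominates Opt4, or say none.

Opt1: throughput 4110≥3876, p99 latency 128≤183, avg latency 25≤189, memory 334≤382 — dominates Opt4.
Others (Opt2, Opt3, Opt5, Opt6, Opt7, Opt8, Opt9, Opt10, Opt11, Opt12) are each worse than Opt4 on at least one objective.

Opt1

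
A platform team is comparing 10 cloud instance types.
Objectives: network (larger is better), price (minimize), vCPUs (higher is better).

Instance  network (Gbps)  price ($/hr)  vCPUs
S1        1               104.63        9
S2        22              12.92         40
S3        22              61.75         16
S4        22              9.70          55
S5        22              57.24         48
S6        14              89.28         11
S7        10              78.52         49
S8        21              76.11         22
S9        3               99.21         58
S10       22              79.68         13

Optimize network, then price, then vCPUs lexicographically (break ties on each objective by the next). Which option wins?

S4

First maximize network: best is 22, kept {S2, S3, S4, S5, S10}.
Then minimize price: best is 9.70, kept {S4}.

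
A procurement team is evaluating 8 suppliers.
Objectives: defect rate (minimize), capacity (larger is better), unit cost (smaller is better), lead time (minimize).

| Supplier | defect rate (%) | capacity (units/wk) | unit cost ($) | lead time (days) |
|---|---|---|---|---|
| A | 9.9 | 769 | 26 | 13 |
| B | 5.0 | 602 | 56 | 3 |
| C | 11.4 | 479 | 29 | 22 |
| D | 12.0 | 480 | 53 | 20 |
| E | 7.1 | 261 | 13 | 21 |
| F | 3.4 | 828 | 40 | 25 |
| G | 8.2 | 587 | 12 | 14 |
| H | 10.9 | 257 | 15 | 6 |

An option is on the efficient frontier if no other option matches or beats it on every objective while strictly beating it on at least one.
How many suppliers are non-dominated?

6

A: not dominated.
B: not dominated (best lead time).
C: dominated by A (defect rate 9.9≤11.4, capacity 769≥479, unit cost 26≤29, lead time 13≤22).
D: dominated by A (defect rate 9.9≤12.0, capacity 769≥480, unit cost 26≤53, lead time 13≤20).
E: not dominated.
F: not dominated (best defect rate).
G: not dominated (best unit cost).
H: not dominated.
Pareto-optimal: A, B, E, F, G, H → 6.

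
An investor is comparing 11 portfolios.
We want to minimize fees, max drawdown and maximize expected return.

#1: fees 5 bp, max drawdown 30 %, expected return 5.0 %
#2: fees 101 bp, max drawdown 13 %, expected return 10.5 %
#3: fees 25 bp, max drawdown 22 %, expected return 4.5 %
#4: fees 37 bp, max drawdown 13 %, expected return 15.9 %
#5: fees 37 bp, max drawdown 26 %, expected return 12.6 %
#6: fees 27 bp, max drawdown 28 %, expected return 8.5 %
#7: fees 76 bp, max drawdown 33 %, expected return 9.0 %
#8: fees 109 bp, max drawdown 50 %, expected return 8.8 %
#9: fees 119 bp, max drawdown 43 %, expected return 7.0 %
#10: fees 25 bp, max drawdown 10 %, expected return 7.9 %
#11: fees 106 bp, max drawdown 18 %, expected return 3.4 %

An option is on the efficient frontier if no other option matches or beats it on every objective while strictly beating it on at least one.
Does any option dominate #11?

Yes

#2 vs #11: fees 101≤106, max drawdown 13≤18, expected return 10.5≥3.4 — #2 is at least as good on every objective and strictly better on at least one, so #2 dominates #11.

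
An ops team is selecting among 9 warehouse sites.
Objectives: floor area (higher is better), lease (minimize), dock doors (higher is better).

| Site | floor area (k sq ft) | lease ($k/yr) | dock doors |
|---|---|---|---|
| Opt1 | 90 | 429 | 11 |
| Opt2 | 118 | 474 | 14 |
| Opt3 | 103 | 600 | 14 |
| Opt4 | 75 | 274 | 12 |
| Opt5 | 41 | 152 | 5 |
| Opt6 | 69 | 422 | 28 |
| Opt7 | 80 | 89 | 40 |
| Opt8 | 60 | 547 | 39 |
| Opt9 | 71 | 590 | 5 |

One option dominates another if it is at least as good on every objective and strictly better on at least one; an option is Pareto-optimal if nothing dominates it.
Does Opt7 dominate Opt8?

Opt7 vs Opt8: floor area 80≥60, lease 89≤547, dock doors 40≥39 — Opt7 is at least as good on every objective with at least one strict improvement.

Yes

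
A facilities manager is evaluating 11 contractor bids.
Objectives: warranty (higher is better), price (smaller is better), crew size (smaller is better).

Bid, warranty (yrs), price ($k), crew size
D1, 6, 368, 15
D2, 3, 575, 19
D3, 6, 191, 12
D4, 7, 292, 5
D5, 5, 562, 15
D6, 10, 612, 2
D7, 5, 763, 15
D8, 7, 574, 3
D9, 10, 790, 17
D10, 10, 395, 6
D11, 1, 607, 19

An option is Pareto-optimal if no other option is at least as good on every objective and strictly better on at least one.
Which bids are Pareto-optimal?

D3, D4, D6, D8, D10

D1: dominated by D3 (warranty 6≥6, price 191≤368, crew size 12≤15).
D2: dominated by D1 (warranty 6≥3, price 368≤575, crew size 15≤19).
D3: not dominated (best price).
D4: not dominated.
D5: dominated by D1 (warranty 6≥5, price 368≤562, crew size 15≤15).
D6: not dominated (best crew size).
D7: dominated by D1 (warranty 6≥5, price 368≤763, crew size 15≤15).
D8: not dominated.
D9: dominated by D6 (warranty 10≥10, price 612≤790, crew size 2≤17).
D10: not dominated.
D11: dominated by D1 (warranty 6≥1, price 368≤607, crew size 15≤19).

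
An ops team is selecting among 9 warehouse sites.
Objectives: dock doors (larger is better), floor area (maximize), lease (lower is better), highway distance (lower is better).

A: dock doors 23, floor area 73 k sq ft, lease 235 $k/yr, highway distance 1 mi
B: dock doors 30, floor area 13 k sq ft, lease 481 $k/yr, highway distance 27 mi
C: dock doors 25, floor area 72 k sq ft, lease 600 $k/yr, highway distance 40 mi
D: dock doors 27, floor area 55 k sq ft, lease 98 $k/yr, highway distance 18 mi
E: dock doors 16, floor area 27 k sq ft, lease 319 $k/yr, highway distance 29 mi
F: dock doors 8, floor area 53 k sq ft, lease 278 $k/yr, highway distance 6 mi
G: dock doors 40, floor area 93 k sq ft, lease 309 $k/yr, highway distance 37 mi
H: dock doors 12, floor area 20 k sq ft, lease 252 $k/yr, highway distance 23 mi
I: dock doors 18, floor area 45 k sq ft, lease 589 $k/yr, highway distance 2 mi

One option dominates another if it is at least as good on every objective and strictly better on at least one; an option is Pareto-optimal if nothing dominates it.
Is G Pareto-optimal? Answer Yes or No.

Yes

A: worse on dock doors (23 vs 40).
B: worse on dock doors (30 vs 40).
C: worse on dock doors (25 vs 40).
D: worse on dock doors (27 vs 40).
E: worse on dock doors (16 vs 40).
F: worse on dock doors (8 vs 40).
H: worse on dock doors (12 vs 40).
I: worse on dock doors (18 vs 40).
No option is at least as good as G on every objective and strictly better on one.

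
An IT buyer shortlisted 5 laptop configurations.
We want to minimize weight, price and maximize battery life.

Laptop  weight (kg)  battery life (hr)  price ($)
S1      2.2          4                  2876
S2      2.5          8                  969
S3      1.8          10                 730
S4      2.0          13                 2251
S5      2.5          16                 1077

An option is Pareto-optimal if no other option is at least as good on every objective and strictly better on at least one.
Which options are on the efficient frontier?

S1: dominated by S3 (weight 1.8≤2.2, battery life 10≥4, price 730≤2876).
S2: dominated by S3 (weight 1.8≤2.5, battery life 10≥8, price 730≤969).
S3: not dominated (best weight).
S4: not dominated.
S5: not dominated (best battery life).

S3, S4, S5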